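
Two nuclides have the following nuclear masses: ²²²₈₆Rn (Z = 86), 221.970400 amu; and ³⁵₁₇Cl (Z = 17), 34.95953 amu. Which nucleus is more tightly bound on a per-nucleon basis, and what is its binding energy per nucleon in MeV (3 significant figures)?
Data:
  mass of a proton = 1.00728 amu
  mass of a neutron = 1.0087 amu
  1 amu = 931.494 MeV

²²²₈₆Rn: Σm = 86(1.00728) + 136(1.0087) = 223.80928 amu; Δm = 1.838880 amu; E_B = 1712.9 MeV; E_B/A = 7.716 MeV
³⁵₁₇Cl: Σm = 17(1.00728) + 18(1.0087) = 35.28036 amu; Δm = 0.32083 amu; E_B = 298.85 MeV; E_B/A = 8.539 MeV
³⁵₁₇Cl has the higher binding energy per nucleon, so it is the more tightly bound nucleus.

³⁵₁₇Cl; 8.54 MeV/nucleon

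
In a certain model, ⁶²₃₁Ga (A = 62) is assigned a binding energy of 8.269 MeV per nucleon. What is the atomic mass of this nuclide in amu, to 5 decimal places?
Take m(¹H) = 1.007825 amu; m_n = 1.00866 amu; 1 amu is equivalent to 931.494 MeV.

61.96065 amu

Total binding energy = 62 × 8.269 = 512.678 MeV
Mass defect = 512.678 MeV / (931.494 MeV/amu) = 0.5503825 amu
Constituent mass = 31(1.007825) + 31(1.00866) = 62.511035 amu
Atomic mass = 62.511035 − 0.5503825 = 61.9606525 amu ≈ 61.96065 amu (to 5 decimal places)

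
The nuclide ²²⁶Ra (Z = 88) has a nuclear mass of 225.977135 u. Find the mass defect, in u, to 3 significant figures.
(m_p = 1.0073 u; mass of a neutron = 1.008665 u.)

The nucleus contains 88 protons and 226 − 88 = 138 neutrons.
Σm = 88·m_p + 138·m_n = 88.6424 + 139.195770 = 227.838170 u
Δm = 227.838170 − 225.977135 = 1.861035 u

1.86 u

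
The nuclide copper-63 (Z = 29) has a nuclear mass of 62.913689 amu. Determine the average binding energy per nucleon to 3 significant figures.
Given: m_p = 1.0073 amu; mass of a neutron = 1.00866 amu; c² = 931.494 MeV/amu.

8.76 MeV/nucleon

Mass of separated nucleons = 29(1.0073) + 34(1.00866) = 29.2117 + 34.29444 = 63.50614 amu
Mass defect Δm = 63.50614 − 62.913689 = 0.592451 amu
Binding energy = Δm·c² = 0.592451 × 931.494 MeV/amu = 551.865 MeV
Dividing by A = 63 gives 8.760 MeV per nucleon.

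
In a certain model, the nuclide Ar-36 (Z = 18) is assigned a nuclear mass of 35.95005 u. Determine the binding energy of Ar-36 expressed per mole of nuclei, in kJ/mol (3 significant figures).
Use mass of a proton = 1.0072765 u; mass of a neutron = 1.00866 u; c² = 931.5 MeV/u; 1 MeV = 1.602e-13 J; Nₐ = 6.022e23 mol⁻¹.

Mass of separated nucleons = 18(1.0072765) + 18(1.00866) = 18.1309770 + 18.15588 = 36.2868570 u
Mass defect Δm = 36.2868570 − 35.95005 = 0.3368070 u
E_B = 0.3368070 × 931.5 = 313.736 MeV
Per nucleus in joules: 313.736 MeV × 1.602e-13 J/MeV = 5.0261e-11 J
Per mole: 5.0261e-11 J × 6.022e23 mol⁻¹ = 3.0267e+13 J/mol

3.03e+10 kJ/mol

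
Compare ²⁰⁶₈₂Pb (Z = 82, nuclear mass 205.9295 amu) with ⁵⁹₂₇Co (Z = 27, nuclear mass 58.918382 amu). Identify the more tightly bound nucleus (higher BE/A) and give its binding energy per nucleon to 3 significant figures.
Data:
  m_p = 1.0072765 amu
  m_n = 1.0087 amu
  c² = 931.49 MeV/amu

²⁰⁶₈₂Pb: Σm = 82(1.0072765) + 124(1.0087) = 207.6754730 amu; Δm = 1.7459730 amu; E_B = 1626.356 MeV; E_B/A = 7.8949 MeV
⁵⁹₂₇Co: Σm = 27(1.0072765) + 32(1.0087) = 59.4748655 amu; Δm = 0.5564835 amu; E_B = 518.36 MeV; E_B/A = 8.786 MeV
⁵⁹₂₇Co has the higher binding energy per nucleon, so it is the more tightly bound nucleus.

⁵⁹₂₇Co; 8.79 MeV/nucleon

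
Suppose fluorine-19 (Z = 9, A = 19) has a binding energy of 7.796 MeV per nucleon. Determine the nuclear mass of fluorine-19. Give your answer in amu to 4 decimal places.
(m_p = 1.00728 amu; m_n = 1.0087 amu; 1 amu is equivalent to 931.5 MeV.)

18.9935 amu

Total binding energy = 19 × 7.796 = 148.124 MeV
Mass defect = 148.124 MeV / (931.5 MeV/amu) = 0.159017 amu
Constituent mass = 9(1.00728) + 10(1.0087) = 19.15252 amu
Nuclear mass = 19.15252 − 0.159017 = 18.993503 amu ≈ 18.9935 amu (to 4 decimal places)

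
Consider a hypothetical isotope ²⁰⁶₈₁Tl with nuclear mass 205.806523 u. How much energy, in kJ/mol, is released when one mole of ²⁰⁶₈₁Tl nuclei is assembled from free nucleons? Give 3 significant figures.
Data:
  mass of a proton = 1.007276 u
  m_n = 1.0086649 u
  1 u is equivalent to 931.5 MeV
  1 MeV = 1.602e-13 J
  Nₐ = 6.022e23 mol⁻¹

Z = 81, so N = A − Z = 206 − 81 = 125.
Σm = 81·m_p + 125·m_n = 81.589356 + 126.0831125 = 207.6724685 u
Mass defect Δm = 207.6724685 − 205.806523 = 1.8659455 u
E_B = 1.8659455 × 931.5 = 1738.13 MeV
Per nucleus in joules: 1738.13 MeV × 1.602e-13 J/MeV = 2.7845e-10 J
Per mole: 2.7845e-10 J × 6.022e23 mol⁻¹ = 1.6768e+14 J/mol

1.68e+11 kJ/mol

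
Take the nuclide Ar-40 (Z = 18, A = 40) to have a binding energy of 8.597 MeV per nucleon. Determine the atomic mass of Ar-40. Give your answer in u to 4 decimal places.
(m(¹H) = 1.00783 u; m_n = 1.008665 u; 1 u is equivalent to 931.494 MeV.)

39.9624 u

Total binding energy = 40 × 8.597 = 343.880 MeV
Mass defect = 343.880 MeV / (931.494 MeV/u) = 0.369170 u
Constituent mass = 18(1.00783) + 22(1.008665) = 40.331570 u
Atomic mass = 40.331570 − 0.369170 = 39.962400 u ≈ 39.9624 u (to 4 decimal places)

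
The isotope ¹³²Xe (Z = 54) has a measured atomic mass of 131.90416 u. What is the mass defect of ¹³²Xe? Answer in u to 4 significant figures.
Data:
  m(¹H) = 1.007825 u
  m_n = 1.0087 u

1.197 u

Z = 54, so N = A − Z = 132 − 54 = 78.
Total constituent mass: 54 × 1.007825 + 78 × 1.0087 = 133.101150 u
Δm = 133.101150 − 131.90416 = 1.196990 u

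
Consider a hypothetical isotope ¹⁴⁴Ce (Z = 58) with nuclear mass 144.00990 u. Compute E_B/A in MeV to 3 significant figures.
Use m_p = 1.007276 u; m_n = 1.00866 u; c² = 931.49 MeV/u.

7.48 MeV/nucleon

The nucleus contains 58 protons and 144 − 58 = 86 neutrons.
Total constituent mass: 58 × 1.007276 + 86 × 1.00866 = 145.166768 u
Δm = 145.166768 − 144.00990 = 1.156868 u
Binding energy = Δm·c² = 1.156868 × 931.49 MeV/u = 1077.61 MeV
Per nucleon: 1077.61 / 144 = 7.483 MeV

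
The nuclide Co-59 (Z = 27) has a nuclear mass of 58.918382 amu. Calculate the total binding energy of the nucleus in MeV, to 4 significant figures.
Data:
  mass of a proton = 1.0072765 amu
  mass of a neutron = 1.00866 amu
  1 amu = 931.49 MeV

517.2 MeV

Σm = 27·m_p + 32·m_n = 27.1964655 + 32.27712 = 59.4735855 amu
Δm = 59.4735855 − 58.918382 = 0.5552035 amu
Converting to energy: 0.5552035 amu × 931.49 MeV/amu = 517.167 MeV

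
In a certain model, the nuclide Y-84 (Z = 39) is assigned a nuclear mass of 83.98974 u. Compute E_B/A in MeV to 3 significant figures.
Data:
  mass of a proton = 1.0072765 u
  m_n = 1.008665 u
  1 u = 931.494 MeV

Z = 39, so N = A − Z = 84 − 39 = 45.
Σm = 39·m_p + 45·m_n = 39.2837835 + 45.389925 = 84.6737085 u
Δm = 84.6737085 − 83.98974 = 0.6839685 u
E_B = 0.6839685 × 931.494 = 637.113 MeV
Per nucleon: 637.113 / 84 = 7.5847 MeV

7.58 MeV/nucleon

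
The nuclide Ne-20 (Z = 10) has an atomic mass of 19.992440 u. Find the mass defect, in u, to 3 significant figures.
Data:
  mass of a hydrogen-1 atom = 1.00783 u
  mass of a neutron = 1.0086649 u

Σm = 10·m(¹H) + 10·m_n = 10.07830 + 10.0866490 = 20.1649490 u
Δm = 20.1649490 − 19.992440 = 0.1725090 u

0.173 u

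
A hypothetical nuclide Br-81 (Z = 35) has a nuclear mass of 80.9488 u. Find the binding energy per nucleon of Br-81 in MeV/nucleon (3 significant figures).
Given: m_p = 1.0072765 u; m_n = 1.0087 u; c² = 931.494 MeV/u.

8.12 MeV/nucleon

With 35 protons and 46 neutrons (A = 81):
Mass of separated nucleons = 35(1.0072765) + 46(1.0087) = 35.2546775 + 46.4002 = 81.6548775 u
Mass defect Δm = 81.6548775 − 80.9488 = 0.7060775 u
Binding energy = Δm·c² = 0.7060775 × 931.494 MeV/u = 657.707 MeV
Dividing by A = 81 gives 8.120 MeV per nucleon.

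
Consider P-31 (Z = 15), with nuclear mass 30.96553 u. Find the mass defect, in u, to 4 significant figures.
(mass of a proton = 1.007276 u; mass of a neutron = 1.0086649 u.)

0.2822 u

Z = 15, so N = A − Z = 31 − 15 = 16.
Mass of separated nucleons = 15(1.007276) + 16(1.0086649) = 15.109140 + 16.1386384 = 31.2477784 u
The mass defect is 31.2477784 − 30.96553 = 0.2822484 u.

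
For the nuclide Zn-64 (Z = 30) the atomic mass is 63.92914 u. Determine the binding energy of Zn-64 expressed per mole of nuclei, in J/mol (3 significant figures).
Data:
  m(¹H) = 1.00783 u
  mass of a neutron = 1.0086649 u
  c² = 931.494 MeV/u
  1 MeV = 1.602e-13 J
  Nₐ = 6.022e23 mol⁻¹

Mass of separated nucleons = 30(1.00783) + 34(1.0086649) = 30.23490 + 34.2946066 = 64.5295066 u
Δm = 64.5295066 − 63.92914 = 0.6003666 u
E_B = 0.6003666 × 931.494 = 559.238 MeV
Per nucleus in joules: 559.238 MeV × 1.602e-13 J/MeV = 8.9590e-11 J
Per mole: 8.9590e-11 J × 6.022e23 mol⁻¹ = 5.3951e+13 J/mol

5.40e+13 J/mol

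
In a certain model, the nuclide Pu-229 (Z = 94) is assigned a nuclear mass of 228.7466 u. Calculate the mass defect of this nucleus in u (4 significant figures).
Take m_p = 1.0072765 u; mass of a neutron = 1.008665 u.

2.107 u

With 94 protons and 135 neutrons (A = 229):
Total constituent mass: 94 × 1.0072765 + 135 × 1.008665 = 230.8537660 u
Mass defect Δm = 230.8537660 − 228.7466 = 2.1071660 u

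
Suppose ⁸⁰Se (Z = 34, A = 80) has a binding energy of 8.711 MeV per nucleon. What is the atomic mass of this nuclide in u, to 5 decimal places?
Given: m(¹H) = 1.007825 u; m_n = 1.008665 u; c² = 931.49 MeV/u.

79.91651 u

Total binding energy = 80 × 8.711 = 696.880 MeV
Mass defect = 696.880 MeV / (931.49 MeV/u) = 0.7481347 u
Constituent mass = 34(1.007825) + 46(1.008665) = 80.664640 u
Atomic mass = 80.664640 − 0.7481347 = 79.9165053 u ≈ 79.91651 u (to 5 decimal places)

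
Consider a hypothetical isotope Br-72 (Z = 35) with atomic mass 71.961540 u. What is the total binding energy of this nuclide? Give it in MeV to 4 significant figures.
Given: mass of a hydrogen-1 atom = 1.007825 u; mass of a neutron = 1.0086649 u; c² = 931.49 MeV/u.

Total constituent mass: 35 × 1.007825 + 37 × 1.0086649 = 72.5944763 u
Δm = 72.5944763 − 71.961540 = 0.6329363 u
Binding energy = Δm·c² = 0.6329363 × 931.49 MeV/u = 589.574 MeV

589.6 MeV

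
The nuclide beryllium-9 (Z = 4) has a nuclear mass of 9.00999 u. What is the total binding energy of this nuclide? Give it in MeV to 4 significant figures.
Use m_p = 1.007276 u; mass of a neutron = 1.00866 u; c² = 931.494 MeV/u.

58.14 MeV

Z = 4, so N = A − Z = 9 − 4 = 5.
Mass of separated nucleons = 4(1.007276) + 5(1.00866) = 4.029104 + 5.04330 = 9.072404 u
Mass defect Δm = 9.072404 − 9.00999 = 0.062414 u
Binding energy = Δm·c² = 0.062414 × 931.494 MeV/u = 58.1383 MeV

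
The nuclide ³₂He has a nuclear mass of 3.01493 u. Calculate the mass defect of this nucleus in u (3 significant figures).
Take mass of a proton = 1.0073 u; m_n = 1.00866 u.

Σm = 2·m_p + 1·m_n = 2.0146 + 1.00866 = 3.02326 u
The mass defect is 3.02326 − 3.01493 = 0.00833 u.

0.00833 u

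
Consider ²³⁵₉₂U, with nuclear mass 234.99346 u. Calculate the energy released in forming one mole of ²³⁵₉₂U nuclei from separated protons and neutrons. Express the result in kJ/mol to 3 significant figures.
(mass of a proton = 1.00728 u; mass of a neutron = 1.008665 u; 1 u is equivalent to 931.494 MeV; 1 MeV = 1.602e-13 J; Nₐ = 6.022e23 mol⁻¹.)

1.72e+11 kJ/mol

Z = 92, so N = A − Z = 235 − 92 = 143.
Total constituent mass: 92 × 1.00728 + 143 × 1.008665 = 236.908855 u
The mass defect is 236.908855 − 234.99346 = 1.915395 u.
Converting to energy: 1.915395 u × 931.494 MeV/u = 1784.18 MeV
Per nucleus in joules: 1784.18 MeV × 1.602e-13 J/MeV = 2.8583e-10 J
Per mole: 2.8583e-10 J × 6.022e23 mol⁻¹ = 1.7213e+14 J/mol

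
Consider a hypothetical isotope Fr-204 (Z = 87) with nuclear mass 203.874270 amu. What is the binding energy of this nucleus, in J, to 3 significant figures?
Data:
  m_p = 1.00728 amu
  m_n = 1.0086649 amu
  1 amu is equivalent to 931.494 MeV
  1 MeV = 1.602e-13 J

2.65e-10 J

Total constituent mass: 87 × 1.00728 + 117 × 1.0086649 = 205.6471533 amu
Δm = 205.6471533 − 203.874270 = 1.7728833 amu
Binding energy = Δm·c² = 1.7728833 × 931.494 MeV/amu = 1651.43 MeV
In joules: 1651.43 MeV × 1.602e-13 J/MeV = 2.6456e-10 J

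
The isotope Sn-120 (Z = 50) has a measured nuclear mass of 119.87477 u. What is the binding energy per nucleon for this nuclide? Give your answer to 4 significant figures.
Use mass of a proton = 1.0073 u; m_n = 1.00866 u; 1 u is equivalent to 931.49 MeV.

Z = 50, so N = A − Z = 120 − 50 = 70.
Total constituent mass: 50 × 1.0073 + 70 × 1.00866 = 120.97120 u
Δm = 120.97120 − 119.87477 = 1.09643 u
E_B = 1.09643 × 931.49 = 1021.31 MeV
Per nucleon: 1021.31 / 120 = 8.511 MeV

8.511 MeV/nucleon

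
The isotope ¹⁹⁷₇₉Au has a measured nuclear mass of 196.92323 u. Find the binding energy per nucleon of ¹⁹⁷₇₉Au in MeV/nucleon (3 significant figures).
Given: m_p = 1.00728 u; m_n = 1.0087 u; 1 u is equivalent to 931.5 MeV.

7.94 MeV/nucleon

Mass of separated nucleons = 79(1.00728) + 118(1.0087) = 79.57512 + 119.0266 = 198.60172 u
The mass defect is 198.60172 − 196.92323 = 1.67849 u.
Converting to energy: 1.67849 u × 931.5 MeV/u = 1563.51 MeV
Per nucleon: 1563.51 / 197 = 7.937 MeV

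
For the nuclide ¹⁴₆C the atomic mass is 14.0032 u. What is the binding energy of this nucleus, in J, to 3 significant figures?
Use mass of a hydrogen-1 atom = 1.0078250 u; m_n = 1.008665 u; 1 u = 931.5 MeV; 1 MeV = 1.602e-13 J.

Z = 6, so N = A − Z = 14 − 6 = 8.
Total constituent mass: 6 × 1.0078250 + 8 × 1.008665 = 14.1162700 u
The mass defect is 14.1162700 − 14.0032 = 0.1130700 u.
Binding energy = Δm·c² = 0.1130700 × 931.5 MeV/u = 105.325 MeV
In joules: 105.325 MeV × 1.602e-13 J/MeV = 1.6873e-11 J

1.69e-11 J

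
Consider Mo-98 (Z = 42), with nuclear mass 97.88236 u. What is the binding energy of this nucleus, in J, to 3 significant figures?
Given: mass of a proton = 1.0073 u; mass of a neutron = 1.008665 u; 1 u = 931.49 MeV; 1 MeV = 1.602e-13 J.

1.36e-10 J

The nucleus contains 42 protons and 98 − 42 = 56 neutrons.
Mass of separated nucleons = 42(1.0073) + 56(1.008665) = 42.3066 + 56.485240 = 98.791840 u
Mass defect Δm = 98.791840 − 97.88236 = 0.909480 u
Converting to energy: 0.909480 u × 931.49 MeV/u = 847.172 MeV
In joules: 847.172 MeV × 1.602e-13 J/MeV = 1.3572e-10 J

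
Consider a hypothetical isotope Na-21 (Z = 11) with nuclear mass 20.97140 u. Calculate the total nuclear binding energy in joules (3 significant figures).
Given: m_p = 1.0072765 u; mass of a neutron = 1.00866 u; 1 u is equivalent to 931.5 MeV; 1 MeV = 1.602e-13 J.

Z = 11, so N = A − Z = 21 − 11 = 10.
Mass of separated nucleons = 11(1.0072765) + 10(1.00866) = 11.0800415 + 10.08660 = 21.1666415 u
The mass defect is 21.1666415 − 20.97140 = 0.1952415 u.
Converting to energy: 0.1952415 u × 931.5 MeV/u = 181.867 MeV
In joules: 181.867 MeV × 1.602e-13 J/MeV = 2.9135e-11 J

2.91e-11 J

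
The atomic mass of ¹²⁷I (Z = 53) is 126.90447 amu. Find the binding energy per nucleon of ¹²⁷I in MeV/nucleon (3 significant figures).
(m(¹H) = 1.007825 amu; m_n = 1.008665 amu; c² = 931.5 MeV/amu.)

8.45 MeV/nucleon

Z = 53, so N = A − Z = 127 − 53 = 74.
Mass of separated nucleons = 53(1.007825) + 74(1.008665) = 53.414725 + 74.641210 = 128.055935 amu
Mass defect Δm = 128.055935 − 126.90447 = 1.151465 amu
E_B = 1.151465 × 931.5 = 1072.59 MeV
Per nucleon: 1072.59 / 127 = 8.446 MeV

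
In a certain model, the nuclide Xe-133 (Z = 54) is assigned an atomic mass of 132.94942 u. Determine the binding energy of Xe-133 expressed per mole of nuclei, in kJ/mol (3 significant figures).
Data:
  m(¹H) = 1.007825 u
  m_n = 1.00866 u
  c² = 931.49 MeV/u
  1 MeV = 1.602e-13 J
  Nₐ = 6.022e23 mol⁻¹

Σm = 54·m(¹H) + 79·m_n = 54.422550 + 79.68414 = 134.106690 u
Δm = 134.106690 − 132.94942 = 1.157270 u
E_B = 1.157270 × 931.49 = 1077.99 MeV
Per nucleus in joules: 1077.99 MeV × 1.602e-13 J/MeV = 1.7269e-10 J
Per mole: 1.7269e-10 J × 6.022e23 mol⁻¹ = 1.0399e+14 J/mol

1.04e+11 kJ/mol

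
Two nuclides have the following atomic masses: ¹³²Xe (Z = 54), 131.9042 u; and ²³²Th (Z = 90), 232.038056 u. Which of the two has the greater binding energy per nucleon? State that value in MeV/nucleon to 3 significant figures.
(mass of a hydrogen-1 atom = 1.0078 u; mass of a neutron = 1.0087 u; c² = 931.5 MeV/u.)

¹³²Xe: Σm = 54(1.0078) + 78(1.0087) = 133.0998 u; Δm = 1.1956 u; E_B = 1113.7 MeV; E_B/A = 8.437 MeV
²³²Th: Σm = 90(1.0078) + 142(1.0087) = 233.9374 u; Δm = 1.899344 u; E_B = 1769.2 MeV; E_B/A = 7.626 MeV
¹³²Xe has the higher binding energy per nucleon, so it is the more tightly bound nucleus.

¹³²Xe; 8.44 MeV/nucleon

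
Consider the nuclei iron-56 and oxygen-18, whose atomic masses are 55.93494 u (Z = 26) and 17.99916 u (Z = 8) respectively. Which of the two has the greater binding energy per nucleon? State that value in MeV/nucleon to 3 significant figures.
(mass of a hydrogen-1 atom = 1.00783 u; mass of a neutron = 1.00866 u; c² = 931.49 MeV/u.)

iron-56: Σm = 26(1.00783) + 30(1.00866) = 56.46338 u; Δm = 0.52844 u; E_B = 492.24 MeV; E_B/A = 8.790 MeV
oxygen-18: Σm = 8(1.00783) + 10(1.00866) = 18.14924 u; Δm = 0.15008 u; E_B = 139.80 MeV; E_B/A = 7.767 MeV
iron-56 has the higher binding energy per nucleon, so it is the more tightly bound nucleus.

iron-56; 8.79 MeV/nucleon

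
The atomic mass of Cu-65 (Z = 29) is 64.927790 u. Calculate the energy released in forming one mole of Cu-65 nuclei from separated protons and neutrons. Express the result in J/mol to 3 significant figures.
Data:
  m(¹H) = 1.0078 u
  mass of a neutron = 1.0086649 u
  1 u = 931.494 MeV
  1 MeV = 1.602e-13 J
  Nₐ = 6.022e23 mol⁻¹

Total constituent mass: 29 × 1.0078 + 36 × 1.0086649 = 65.5381364 u
Mass defect Δm = 65.5381364 − 64.927790 = 0.6103464 u
Converting to energy: 0.6103464 u × 931.494 MeV/u = 568.534 MeV
Per nucleus in joules: 568.534 MeV × 1.602e-13 J/MeV = 9.1079e-11 J
Per mole: 9.1079e-11 J × 6.022e23 mol⁻¹ = 5.4848e+13 J/mol

5.48e+13 J/mol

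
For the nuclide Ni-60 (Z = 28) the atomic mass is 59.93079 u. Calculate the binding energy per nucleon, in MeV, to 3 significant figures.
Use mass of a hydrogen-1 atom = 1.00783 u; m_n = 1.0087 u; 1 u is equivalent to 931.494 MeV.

Mass of separated nucleons = 28(1.00783) + 32(1.0087) = 28.21924 + 32.2784 = 60.49764 u
Mass defect Δm = 60.49764 − 59.93079 = 0.56685 u
E_B = 0.56685 × 931.494 = 528.017 MeV
Per nucleon: 528.017 / 60 = 8.800 MeV

8.80 MeV/nucleon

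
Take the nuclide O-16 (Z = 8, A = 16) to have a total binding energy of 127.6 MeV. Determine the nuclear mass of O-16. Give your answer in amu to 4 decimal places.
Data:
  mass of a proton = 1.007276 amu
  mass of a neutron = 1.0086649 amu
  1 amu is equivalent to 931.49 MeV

15.9905 amu

Mass defect = 127.6 MeV / (931.49 MeV/amu) = 0.136985 amu
Constituent mass = 8(1.007276) + 8(1.0086649) = 16.1275272 amu
Nuclear mass = 16.1275272 − 0.136985 = 15.9905422 amu ≈ 15.9905 amu (to 4 decimal places)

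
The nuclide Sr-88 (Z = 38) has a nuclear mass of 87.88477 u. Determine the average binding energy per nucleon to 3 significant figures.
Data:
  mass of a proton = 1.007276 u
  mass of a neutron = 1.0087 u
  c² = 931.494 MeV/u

The nucleus contains 38 protons and 88 − 38 = 50 neutrons.
Mass of separated nucleons = 38(1.007276) + 50(1.0087) = 38.276488 + 50.4350 = 88.711488 u
Δm = 88.711488 − 87.88477 = 0.826718 u
Binding energy = Δm·c² = 0.826718 × 931.494 MeV/u = 770.083 MeV
Dividing by A = 88 gives 8.751 MeV per nucleon.

8.75 MeV/nucleon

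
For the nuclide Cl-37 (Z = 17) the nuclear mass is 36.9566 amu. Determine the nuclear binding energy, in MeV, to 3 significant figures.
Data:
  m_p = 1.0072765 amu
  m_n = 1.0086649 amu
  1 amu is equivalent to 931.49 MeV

Z = 17, so N = A − Z = 37 − 17 = 20.
Σm = 17·m_p + 20·m_n = 17.1237005 + 20.1732980 = 37.2969985 amu
Mass defect Δm = 37.2969985 − 36.9566 = 0.3403985 amu
Binding energy = Δm·c² = 0.3403985 × 931.49 MeV/amu = 317.078 MeV

317 MeV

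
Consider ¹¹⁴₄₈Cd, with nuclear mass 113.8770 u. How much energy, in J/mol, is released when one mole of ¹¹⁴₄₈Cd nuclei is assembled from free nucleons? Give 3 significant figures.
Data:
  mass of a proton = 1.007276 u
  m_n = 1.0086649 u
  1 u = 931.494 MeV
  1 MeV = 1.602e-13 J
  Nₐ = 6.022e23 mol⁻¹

9.38e+13 J/mol

Σm = 48·m_p + 66·m_n = 48.349248 + 66.5718834 = 114.9211314 u
Δm = 114.9211314 − 113.8770 = 1.0441314 u
E_B = 1.0441314 × 931.494 = 972.602 MeV
Per nucleus in joules: 972.602 MeV × 1.602e-13 J/MeV = 1.5581e-10 J
Per mole: 1.5581e-10 J × 6.022e23 mol⁻¹ = 9.3829e+13 J/mol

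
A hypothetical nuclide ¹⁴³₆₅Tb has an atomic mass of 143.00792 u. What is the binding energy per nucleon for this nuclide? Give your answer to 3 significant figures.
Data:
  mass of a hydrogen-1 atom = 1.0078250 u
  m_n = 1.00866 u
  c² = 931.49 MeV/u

Σm = 65·m(¹H) + 78·m_n = 65.5086250 + 78.67548 = 144.1841050 u
Δm = 144.1841050 − 143.00792 = 1.1761850 u
Converting to energy: 1.1761850 u × 931.49 MeV/u = 1095.60 MeV
Dividing by A = 143 gives 7.662 MeV per nucleon.

7.66 MeV/nucleon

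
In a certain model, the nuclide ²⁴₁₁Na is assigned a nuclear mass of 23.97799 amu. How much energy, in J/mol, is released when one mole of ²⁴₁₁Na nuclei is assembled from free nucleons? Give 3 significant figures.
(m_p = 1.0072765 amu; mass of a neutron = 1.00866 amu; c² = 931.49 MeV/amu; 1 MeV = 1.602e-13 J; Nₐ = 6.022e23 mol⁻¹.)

Mass of separated nucleons = 11(1.0072765) + 13(1.00866) = 11.0800415 + 13.11258 = 24.1926215 amu
The mass defect is 24.1926215 − 23.97799 = 0.2146315 amu.
E_B = 0.2146315 × 931.49 = 199.927 MeV
Per nucleus in joules: 199.927 MeV × 1.602e-13 J/MeV = 3.2028e-11 J
Per mole: 3.2028e-11 J × 6.022e23 mol⁻¹ = 1.9287e+13 J/mol

1.93e+13 J/mol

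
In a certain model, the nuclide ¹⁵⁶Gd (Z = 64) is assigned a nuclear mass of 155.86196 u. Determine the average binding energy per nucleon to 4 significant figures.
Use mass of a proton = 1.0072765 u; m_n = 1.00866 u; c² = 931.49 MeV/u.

The nucleus contains 64 protons and 156 − 64 = 92 neutrons.
Total constituent mass: 64 × 1.0072765 + 92 × 1.00866 = 157.2624160 u
Δm = 157.2624160 − 155.86196 = 1.4004560 u
Converting to energy: 1.4004560 u × 931.49 MeV/u = 1304.51 MeV
Dividing by A = 156 gives 8.362 MeV per nucleon.

8.362 MeV/nucleon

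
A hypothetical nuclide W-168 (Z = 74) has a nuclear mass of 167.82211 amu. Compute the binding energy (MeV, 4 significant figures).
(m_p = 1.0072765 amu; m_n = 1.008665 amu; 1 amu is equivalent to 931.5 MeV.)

1426 MeV

The nucleus contains 74 protons and 168 − 74 = 94 neutrons.
Σm = 74·m_p + 94·m_n = 74.5384610 + 94.814510 = 169.3529710 amu
Mass defect Δm = 169.3529710 − 167.82211 = 1.5308610 amu
Converting to energy: 1.5308610 amu × 931.5 MeV/amu = 1426.00 MeV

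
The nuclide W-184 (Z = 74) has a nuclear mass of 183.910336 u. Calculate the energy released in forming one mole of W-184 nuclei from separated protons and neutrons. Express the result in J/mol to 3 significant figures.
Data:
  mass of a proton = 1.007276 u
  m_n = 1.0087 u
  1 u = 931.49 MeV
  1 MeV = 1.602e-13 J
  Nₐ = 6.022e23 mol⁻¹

1.42e+14 J/mol

Z = 74, so N = A − Z = 184 − 74 = 110.
Σm = 74·m_p + 110·m_n = 74.538424 + 110.9570 = 185.495424 u
The mass defect is 185.495424 − 183.910336 = 1.585088 u.
E_B = 1.585088 × 931.49 = 1476.49 MeV
Per nucleus in joules: 1476.49 MeV × 1.602e-13 J/MeV = 2.3653e-10 J
Per mole: 2.3653e-10 J × 6.022e23 mol⁻¹ = 1.4244e+14 J/mol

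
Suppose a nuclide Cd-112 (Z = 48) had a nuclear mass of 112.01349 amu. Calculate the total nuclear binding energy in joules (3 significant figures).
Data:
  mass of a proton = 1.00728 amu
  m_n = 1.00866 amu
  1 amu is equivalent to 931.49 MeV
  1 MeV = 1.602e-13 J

1.33e-10 J

Z = 48, so N = A − Z = 112 − 48 = 64.
Mass of separated nucleons = 48(1.00728) + 64(1.00866) = 48.34944 + 64.55424 = 112.90368 amu
Mass defect Δm = 112.90368 − 112.01349 = 0.89019 amu
E_B = 0.89019 × 931.49 = 829.203 MeV
In joules: 829.203 MeV × 1.602e-13 J/MeV = 1.3284e-10 J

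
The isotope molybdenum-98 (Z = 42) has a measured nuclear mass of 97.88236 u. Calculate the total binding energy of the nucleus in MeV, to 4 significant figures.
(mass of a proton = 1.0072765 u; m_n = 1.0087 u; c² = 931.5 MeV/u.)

With 42 protons and 56 neutrons (A = 98):
Total constituent mass: 42 × 1.0072765 + 56 × 1.0087 = 98.7928130 u
Mass defect Δm = 98.7928130 − 97.88236 = 0.9104530 u
Binding energy = Δm·c² = 0.9104530 × 931.5 MeV/u = 848.087 MeV

848.1 MeV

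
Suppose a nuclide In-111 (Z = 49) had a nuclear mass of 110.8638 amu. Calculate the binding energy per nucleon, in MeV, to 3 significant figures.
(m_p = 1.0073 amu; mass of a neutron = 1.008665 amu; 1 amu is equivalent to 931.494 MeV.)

8.65 MeV/nucleon

Z = 49, so N = A − Z = 111 − 49 = 62.
Total constituent mass: 49 × 1.0073 + 62 × 1.008665 = 111.894930 amu
The mass defect is 111.894930 − 110.8638 = 1.031130 amu.
Converting to energy: 1.031130 amu × 931.494 MeV/amu = 960.491 MeV
Per nucleon: 960.491 / 111 = 8.653 MeV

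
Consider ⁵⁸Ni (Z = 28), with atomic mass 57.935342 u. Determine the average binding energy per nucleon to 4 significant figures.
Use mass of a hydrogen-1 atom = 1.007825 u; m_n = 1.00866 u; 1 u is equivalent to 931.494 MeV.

The nucleus contains 28 protons and 58 − 28 = 30 neutrons.
Mass of separated nucleons = 28(1.007825) + 30(1.00866) = 28.219100 + 30.25980 = 58.478900 u
Δm = 58.478900 − 57.935342 = 0.543558 u
Binding energy = Δm·c² = 0.543558 × 931.494 MeV/u = 506.321 MeV
Dividing by A = 58 gives 8.730 MeV per nucleon.

8.730 MeV/nucleon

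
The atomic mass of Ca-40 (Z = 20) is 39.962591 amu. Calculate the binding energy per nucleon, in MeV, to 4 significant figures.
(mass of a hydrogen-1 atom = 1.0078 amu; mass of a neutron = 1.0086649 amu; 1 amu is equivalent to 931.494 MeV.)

The nucleus contains 20 protons and 40 − 20 = 20 neutrons.
Mass of separated nucleons = 20(1.0078) + 20(1.0086649) = 20.1560 + 20.1732980 = 40.3292980 amu
The mass defect is 40.3292980 − 39.962591 = 0.3667070 amu.
Converting to energy: 0.3667070 amu × 931.494 MeV/amu = 341.585 MeV
Dividing by A = 40 gives 8.540 MeV per nucleon.

8.540 MeV/nucleon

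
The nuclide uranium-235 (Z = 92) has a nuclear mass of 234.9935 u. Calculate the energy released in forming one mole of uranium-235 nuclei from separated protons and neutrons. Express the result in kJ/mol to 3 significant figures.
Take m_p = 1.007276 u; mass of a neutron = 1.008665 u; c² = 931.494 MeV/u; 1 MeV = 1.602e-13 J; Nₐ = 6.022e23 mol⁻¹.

The nucleus contains 92 protons and 235 − 92 = 143 neutrons.
Total constituent mass: 92 × 1.007276 + 143 × 1.008665 = 236.908487 u
The mass defect is 236.908487 − 234.9935 = 1.914987 u.
Converting to energy: 1.914987 u × 931.494 MeV/u = 1783.80 MeV
Per nucleus in joules: 1783.80 MeV × 1.602e-13 J/MeV = 2.8576e-10 J
Per mole: 2.8576e-10 J × 6.022e23 mol⁻¹ = 1.7208e+14 J/mol

1.72e+11 kJ/mol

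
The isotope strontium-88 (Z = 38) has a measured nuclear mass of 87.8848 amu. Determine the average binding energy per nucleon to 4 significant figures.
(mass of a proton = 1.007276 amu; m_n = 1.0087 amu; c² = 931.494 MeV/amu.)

8.751 MeV/nucleon

With 38 protons and 50 neutrons (A = 88):
Mass of separated nucleons = 38(1.007276) + 50(1.0087) = 38.276488 + 50.4350 = 88.711488 amu
The mass defect is 88.711488 − 87.8848 = 0.826688 amu.
E_B = 0.826688 × 931.494 = 770.055 MeV
Dividing by A = 88 gives 8.751 MeV per nucleon.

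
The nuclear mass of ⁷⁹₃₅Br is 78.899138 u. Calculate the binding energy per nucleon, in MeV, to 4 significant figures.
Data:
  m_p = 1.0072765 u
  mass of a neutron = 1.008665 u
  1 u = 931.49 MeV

8.688 MeV/nucleon

The nucleus contains 35 protons and 79 − 35 = 44 neutrons.
Σm = 35·m_p + 44·m_n = 35.2546775 + 44.381260 = 79.6359375 u
Δm = 79.6359375 − 78.899138 = 0.7367995 u
E_B = 0.7367995 × 931.49 = 686.321 MeV
Dividing by A = 79 gives 8.688 MeV per nucleon.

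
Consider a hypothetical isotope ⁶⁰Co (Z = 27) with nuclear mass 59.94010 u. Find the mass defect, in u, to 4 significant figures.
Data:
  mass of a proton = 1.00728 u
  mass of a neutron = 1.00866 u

0.5422 u

Σm = 27·m_p + 33·m_n = 27.19656 + 33.28578 = 60.48234 u
Mass defect Δm = 60.48234 − 59.94010 = 0.54224 u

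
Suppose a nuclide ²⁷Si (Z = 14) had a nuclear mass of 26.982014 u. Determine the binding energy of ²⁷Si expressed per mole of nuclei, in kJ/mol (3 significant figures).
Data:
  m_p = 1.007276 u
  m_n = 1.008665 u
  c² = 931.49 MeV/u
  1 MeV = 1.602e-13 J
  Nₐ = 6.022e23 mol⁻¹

Z = 14, so N = A − Z = 27 − 14 = 13.
Σm = 14·m_p + 13·m_n = 14.101864 + 13.112645 = 27.214509 u
Δm = 27.214509 − 26.982014 = 0.232495 u
Converting to energy: 0.232495 u × 931.49 MeV/u = 216.567 MeV
Per nucleus in joules: 216.567 MeV × 1.602e-13 J/MeV = 3.4694e-11 J
Per mole: 3.4694e-11 J × 6.022e23 mol⁻¹ = 2.0893e+13 J/mol

2.09e+10 kJ/mol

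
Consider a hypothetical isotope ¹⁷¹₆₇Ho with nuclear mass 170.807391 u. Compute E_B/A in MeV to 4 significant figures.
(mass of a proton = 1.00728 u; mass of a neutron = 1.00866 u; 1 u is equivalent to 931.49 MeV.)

The nucleus contains 67 protons and 171 − 67 = 104 neutrons.
Total constituent mass: 67 × 1.00728 + 104 × 1.00866 = 172.38840 u
Δm = 172.38840 − 170.807391 = 1.581009 u
Binding energy = Δm·c² = 1.581009 × 931.49 MeV/u = 1472.69 MeV
BE/A = 1472.69 MeV / 171 = 8.612 MeV/nucleon

8.612 MeV/nucleon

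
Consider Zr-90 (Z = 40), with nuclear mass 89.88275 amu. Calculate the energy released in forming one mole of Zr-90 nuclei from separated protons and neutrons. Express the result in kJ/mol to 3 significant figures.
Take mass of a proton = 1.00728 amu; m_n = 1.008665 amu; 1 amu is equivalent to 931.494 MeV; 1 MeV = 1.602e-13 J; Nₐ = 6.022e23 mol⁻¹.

With 40 protons and 50 neutrons (A = 90):
Total constituent mass: 40 × 1.00728 + 50 × 1.008665 = 90.724450 amu
Δm = 90.724450 − 89.88275 = 0.841700 amu
Binding energy = Δm·c² = 0.841700 × 931.494 MeV/amu = 784.038 MeV
Per nucleus in joules: 784.038 MeV × 1.602e-13 J/MeV = 1.2560e-10 J
Per mole: 1.2560e-10 J × 6.022e23 mol⁻¹ = 7.5636e+13 J/mol

7.56e+10 kJ/mol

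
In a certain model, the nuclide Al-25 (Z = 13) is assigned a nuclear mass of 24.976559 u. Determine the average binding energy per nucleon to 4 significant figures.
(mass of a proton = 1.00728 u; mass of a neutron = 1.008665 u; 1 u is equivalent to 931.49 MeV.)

Total constituent mass: 13 × 1.00728 + 12 × 1.008665 = 25.198620 u
The mass defect is 25.198620 − 24.976559 = 0.222061 u.
Converting to energy: 0.222061 u × 931.49 MeV/u = 206.848 MeV
Per nucleon: 206.848 / 25 = 8.274 MeV

8.274 MeV/nucleon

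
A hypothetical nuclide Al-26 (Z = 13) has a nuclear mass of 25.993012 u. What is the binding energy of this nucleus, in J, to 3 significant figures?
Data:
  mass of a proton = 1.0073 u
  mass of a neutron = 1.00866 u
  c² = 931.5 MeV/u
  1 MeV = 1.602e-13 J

3.20e-11 J

The nucleus contains 13 protons and 26 − 13 = 13 neutrons.
Total constituent mass: 13 × 1.0073 + 13 × 1.00866 = 26.20748 u
Δm = 26.20748 − 25.993012 = 0.214468 u
Binding energy = Δm·c² = 0.214468 × 931.5 MeV/u = 199.777 MeV
In joules: 199.777 MeV × 1.602e-13 J/MeV = 3.2004e-11 J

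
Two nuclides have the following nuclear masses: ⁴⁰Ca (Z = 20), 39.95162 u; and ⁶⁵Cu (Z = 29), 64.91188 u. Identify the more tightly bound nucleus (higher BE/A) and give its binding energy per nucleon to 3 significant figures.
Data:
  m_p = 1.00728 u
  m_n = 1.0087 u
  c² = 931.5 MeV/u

⁴⁰Ca: Σm = 20(1.00728) + 20(1.0087) = 40.31960 u; Δm = 0.36798 u; E_B = 342.77 MeV; E_B/A = 8.569 MeV
⁶⁵Cu: Σm = 29(1.00728) + 36(1.0087) = 65.52432 u; Δm = 0.61244 u; E_B = 570.49 MeV; E_B/A = 8.777 MeV
⁶⁵Cu has the higher binding energy per nucleon, so it is the more tightly bound nucleus.

⁶⁵Cu; 8.78 MeV/nucleon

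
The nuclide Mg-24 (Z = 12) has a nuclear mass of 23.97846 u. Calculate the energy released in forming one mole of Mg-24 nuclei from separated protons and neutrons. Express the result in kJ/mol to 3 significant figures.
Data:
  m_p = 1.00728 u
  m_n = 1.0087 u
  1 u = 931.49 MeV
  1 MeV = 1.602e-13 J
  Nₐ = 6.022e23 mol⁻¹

1.92e+10 kJ/mol

Σm = 12·m_p + 12·m_n = 12.08736 + 12.1044 = 24.19176 u
The mass defect is 24.19176 − 23.97846 = 0.21330 u.
Binding energy = Δm·c² = 0.21330 × 931.49 MeV/u = 198.687 MeV
Per nucleus in joules: 198.687 MeV × 1.602e-13 J/MeV = 3.1830e-11 J
Per mole: 3.1830e-11 J × 6.022e23 mol⁻¹ = 1.9168e+13 J/mol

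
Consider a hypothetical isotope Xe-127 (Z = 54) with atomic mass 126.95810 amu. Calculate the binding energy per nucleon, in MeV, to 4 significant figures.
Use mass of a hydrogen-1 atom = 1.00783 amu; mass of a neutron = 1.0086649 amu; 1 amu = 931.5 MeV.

Total constituent mass: 54 × 1.00783 + 73 × 1.0086649 = 128.0553577 amu
Mass defect Δm = 128.0553577 − 126.95810 = 1.0972577 amu
Converting to energy: 1.0972577 amu × 931.5 MeV/amu = 1022.10 MeV
BE/A = 1022.10 MeV / 127 = 8.048 MeV/nucleon

8.048 MeV/nucleon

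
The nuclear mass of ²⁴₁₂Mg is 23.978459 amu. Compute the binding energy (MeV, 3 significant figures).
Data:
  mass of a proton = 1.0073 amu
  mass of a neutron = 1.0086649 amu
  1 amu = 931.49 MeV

Σm = 12·m_p + 12·m_n = 12.0876 + 12.1039788 = 24.1915788 amu
Δm = 24.1915788 − 23.978459 = 0.2131198 amu
Converting to energy: 0.2131198 amu × 931.49 MeV/amu = 198.519 MeV

199 MeV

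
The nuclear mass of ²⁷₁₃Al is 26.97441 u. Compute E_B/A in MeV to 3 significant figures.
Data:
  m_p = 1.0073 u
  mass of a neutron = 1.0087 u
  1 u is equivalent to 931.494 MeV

Z = 13, so N = A − Z = 27 − 13 = 14.
Total constituent mass: 13 × 1.0073 + 14 × 1.0087 = 27.2167 u
Δm = 27.2167 − 26.97441 = 0.24229 u
Converting to energy: 0.24229 u × 931.494 MeV/u = 225.692 MeV
Dividing by A = 27 gives 8.359 MeV per nucleon.

8.36 MeV/nucleon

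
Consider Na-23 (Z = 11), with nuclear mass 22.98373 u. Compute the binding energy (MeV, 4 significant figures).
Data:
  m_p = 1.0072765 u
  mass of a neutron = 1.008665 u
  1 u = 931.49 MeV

186.6 MeV

Z = 11, so N = A − Z = 23 − 11 = 12.
Σm = 11·m_p + 12·m_n = 11.0800415 + 12.103980 = 23.1840215 u
Δm = 23.1840215 − 22.98373 = 0.2002915 u
Binding energy = Δm·c² = 0.2002915 × 931.49 MeV/u = 186.570 MeV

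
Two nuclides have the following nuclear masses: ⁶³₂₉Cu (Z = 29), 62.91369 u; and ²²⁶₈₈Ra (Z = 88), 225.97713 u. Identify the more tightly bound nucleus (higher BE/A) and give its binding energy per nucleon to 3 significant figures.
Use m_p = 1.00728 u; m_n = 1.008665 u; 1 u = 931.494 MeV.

⁶³₂₉Cu; 8.75 MeV/nucleon

⁶³₂₉Cu: Σm = 29(1.00728) + 34(1.008665) = 63.505730 u; Δm = 0.592040 u; E_B = 551.48 MeV; E_B/A = 8.754 MeV
²²⁶₈₈Ra: Σm = 88(1.00728) + 138(1.008665) = 227.836410 u; Δm = 1.859280 u; E_B = 1731.9 MeV; E_B/A = 7.663 MeV
⁶³₂₉Cu has the higher binding energy per nucleon, so it is the more tightly bound nucleus.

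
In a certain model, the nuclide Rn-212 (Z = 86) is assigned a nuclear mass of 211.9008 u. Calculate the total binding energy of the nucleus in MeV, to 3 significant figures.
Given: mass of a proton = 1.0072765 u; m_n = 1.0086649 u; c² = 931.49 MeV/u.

1690 MeV

With 86 protons and 126 neutrons (A = 212):
Mass of separated nucleons = 86(1.0072765) + 126(1.0086649) = 86.6257790 + 127.0917774 = 213.7175564 u
Mass defect Δm = 213.7175564 − 211.9008 = 1.8167564 u
E_B = 1.8167564 × 931.49 = 1692.29 MeV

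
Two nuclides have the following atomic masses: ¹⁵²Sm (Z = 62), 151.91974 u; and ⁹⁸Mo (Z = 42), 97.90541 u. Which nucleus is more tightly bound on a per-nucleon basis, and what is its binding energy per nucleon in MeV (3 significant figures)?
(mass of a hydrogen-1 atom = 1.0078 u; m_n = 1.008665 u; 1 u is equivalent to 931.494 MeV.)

¹⁵²Sm: Σm = 62(1.0078) + 90(1.008665) = 153.263450 u; Δm = 1.343710 u; E_B = 1251.66 MeV; E_B/A = 8.2346 MeV
⁹⁸Mo: Σm = 42(1.0078) + 56(1.008665) = 98.812840 u; Δm = 0.907430 u; E_B = 845.27 MeV; E_B/A = 8.625 MeV
⁹⁸Mo has the higher binding energy per nucleon, so it is the more tightly bound nucleus.

⁹⁸Mo; 8.63 MeV/nucleon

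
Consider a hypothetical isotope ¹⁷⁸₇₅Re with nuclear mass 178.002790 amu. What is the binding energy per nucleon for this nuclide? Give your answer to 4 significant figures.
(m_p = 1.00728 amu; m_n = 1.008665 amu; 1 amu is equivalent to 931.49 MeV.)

Σm = 75·m_p + 103·m_n = 75.54600 + 103.892495 = 179.438495 amu
The mass defect is 179.438495 − 178.002790 = 1.435705 amu.
E_B = 1.435705 × 931.49 = 1337.34 MeV
Dividing by A = 178 gives 7.513 MeV per nucleon.

7.513 MeV/nucleon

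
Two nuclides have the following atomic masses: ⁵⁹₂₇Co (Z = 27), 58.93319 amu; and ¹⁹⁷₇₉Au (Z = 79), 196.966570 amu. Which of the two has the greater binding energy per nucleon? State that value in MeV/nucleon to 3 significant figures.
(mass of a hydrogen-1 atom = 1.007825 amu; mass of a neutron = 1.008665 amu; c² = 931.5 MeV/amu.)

⁵⁹₂₇Co: Σm = 27(1.007825) + 32(1.008665) = 59.488555 amu; Δm = 0.555365 amu; E_B = 517.32 MeV; E_B/A = 8.768 MeV
¹⁹⁷₇₉Au: Σm = 79(1.007825) + 118(1.008665) = 198.640645 amu; Δm = 1.674075 amu; E_B = 1559.4 MeV; E_B/A = 7.916 MeV
⁵⁹₂₇Co has the higher binding energy per nucleon, so it is the more tightly bound nucleus.

⁵⁹₂₇Co; 8.77 MeV/nucleon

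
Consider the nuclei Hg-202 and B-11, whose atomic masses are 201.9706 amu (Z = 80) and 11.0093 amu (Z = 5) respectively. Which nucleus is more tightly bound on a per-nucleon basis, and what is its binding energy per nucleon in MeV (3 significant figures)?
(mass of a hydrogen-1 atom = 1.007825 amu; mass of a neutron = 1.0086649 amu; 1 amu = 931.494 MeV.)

Hg-202; 7.90 MeV/nucleon

Hg-202: Σm = 80(1.007825) + 122(1.0086649) = 203.6831178 amu; Δm = 1.7125178 amu; E_B = 1595.2 MeV; E_B/A = 7.897 MeV
B-11: Σm = 5(1.007825) + 6(1.0086649) = 11.0911144 amu; Δm = 0.0818144 amu; E_B = 76.210 MeV; E_B/A = 6.928 MeV
Hg-202 has the higher binding energy per nucleon, so it is the more tightly bound nucleus.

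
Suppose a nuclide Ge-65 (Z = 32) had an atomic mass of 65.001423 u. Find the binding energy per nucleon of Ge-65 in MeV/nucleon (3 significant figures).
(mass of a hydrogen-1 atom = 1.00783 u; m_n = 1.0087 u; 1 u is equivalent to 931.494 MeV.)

7.68 MeV/nucleon

Σm = 32·m(¹H) + 33·m_n = 32.25056 + 33.2871 = 65.53766 u
The mass defect is 65.53766 − 65.001423 = 0.536237 u.
Converting to energy: 0.536237 u × 931.494 MeV/u = 499.502 MeV
Per nucleon: 499.502 / 65 = 7.6846 MeV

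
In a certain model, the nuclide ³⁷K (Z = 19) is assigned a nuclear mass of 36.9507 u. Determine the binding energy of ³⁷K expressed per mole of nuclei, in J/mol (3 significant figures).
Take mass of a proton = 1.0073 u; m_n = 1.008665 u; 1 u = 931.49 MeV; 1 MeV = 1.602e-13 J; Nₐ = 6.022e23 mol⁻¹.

3.09e+13 J/mol

With 19 protons and 18 neutrons (A = 37):
Σm = 19·m_p + 18·m_n = 19.1387 + 18.155970 = 37.294670 u
The mass defect is 37.294670 − 36.9507 = 0.343970 u.
Converting to energy: 0.343970 u × 931.49 MeV/u = 320.405 MeV
Per nucleus in joules: 320.405 MeV × 1.602e-13 J/MeV = 5.1329e-11 J
Per mole: 5.1329e-11 J × 6.022e23 mol⁻¹ = 3.0910e+13 J/mol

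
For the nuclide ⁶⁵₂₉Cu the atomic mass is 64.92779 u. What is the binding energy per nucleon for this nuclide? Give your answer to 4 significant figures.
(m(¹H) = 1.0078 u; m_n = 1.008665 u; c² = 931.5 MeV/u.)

8.747 MeV/nucleon

The nucleus contains 29 protons and 65 − 29 = 36 neutrons.
Mass of separated nucleons = 29(1.0078) + 36(1.008665) = 29.2262 + 36.311940 = 65.538140 u
Mass defect Δm = 65.538140 − 64.92779 = 0.610350 u
Binding energy = Δm·c² = 0.610350 × 931.5 MeV/u = 568.541 MeV
Per nucleon: 568.541 / 65 = 8.747 MeV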